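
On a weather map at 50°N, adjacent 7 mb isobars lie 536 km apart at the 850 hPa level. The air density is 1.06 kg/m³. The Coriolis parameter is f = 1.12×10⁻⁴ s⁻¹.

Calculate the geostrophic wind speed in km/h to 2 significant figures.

Pressure gradient: |∂P/∂n| = 700 Pa / 536000 m = 1.31×10⁻³ Pa/m
Geostrophic balance (pressure-gradient force = Coriolis force):
V_g = (1/(fρ)) |∂P/∂n| = 1.31×10⁻³ / (1.12×10⁻⁴ × 1.06) = 11.0 m/s
Converting: 11.0 m/s × 3.6 = 40 km/h

40 km/h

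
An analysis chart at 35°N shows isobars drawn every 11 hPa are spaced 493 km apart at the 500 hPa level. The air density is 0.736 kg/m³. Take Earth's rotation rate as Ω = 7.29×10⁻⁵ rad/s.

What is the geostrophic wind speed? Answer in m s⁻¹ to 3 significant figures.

Coriolis parameter at 35°N:
f = 2Ω sin φ = 2 × 7.29×10⁻⁵ × sin 35° = 8.36×10⁻⁵ s⁻¹
Pressure gradient: |∂P/∂n| = 1100 Pa / 493000 m = 2.23×10⁻³ Pa/m
Geostrophic balance (pressure-gradient force = Coriolis force):
V_g = (1/(fρ)) |∂P/∂n| = 2.23×10⁻³ / (8.36×10⁻⁵ × 0.736) = 36.3 m/s

36.3 m s⁻¹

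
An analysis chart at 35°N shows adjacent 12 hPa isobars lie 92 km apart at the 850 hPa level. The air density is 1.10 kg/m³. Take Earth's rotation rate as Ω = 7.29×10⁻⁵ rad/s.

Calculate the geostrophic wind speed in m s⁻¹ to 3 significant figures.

142 m s⁻¹

Coriolis parameter at 35°N:
f = 2Ω sin φ = 2 × 7.29×10⁻⁵ × sin 35° = 8.36×10⁻⁵ s⁻¹
Pressure gradient: |∂P/∂n| = 1200 Pa / 92000 m = 1.30×10⁻² Pa/m
Geostrophic balance (pressure-gradient force = Coriolis force):
V_g = (1/(fρ)) |∂P/∂n| = 1.30×10⁻² / (8.36×10⁻⁵ × 1.10) = 142 m/s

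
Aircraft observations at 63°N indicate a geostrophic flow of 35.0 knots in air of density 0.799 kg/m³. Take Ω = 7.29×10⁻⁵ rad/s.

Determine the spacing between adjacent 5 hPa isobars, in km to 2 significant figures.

270 km

Coriolis parameter at 63°N:
f = 2Ω sin φ = 2 × 7.29×10⁻⁵ × sin 63° = 1.30×10⁻⁴ s⁻¹
Wind speed in SI: 35.0 knots = 18.0 m/s
Geostrophic balance rearranged: |∂P/∂n| = f ρ V_g
|∂P/∂n| = 1.30×10⁻⁴ × 0.799 × 18.0 = 1.87×10⁻³ Pa/m
Isobar spacing: Δn = ΔP/|∂P/∂n| = 500 Pa / 1.87×10⁻³ Pa/m = 267534 m ≈ 270 km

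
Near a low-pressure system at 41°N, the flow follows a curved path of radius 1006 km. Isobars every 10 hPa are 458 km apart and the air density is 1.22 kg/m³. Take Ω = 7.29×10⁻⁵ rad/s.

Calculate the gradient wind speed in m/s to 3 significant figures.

Coriolis parameter at 41°N:
f = 2Ω sin φ = 2 × 7.29×10⁻⁵ × sin 41° = 9.57×10⁻⁵ s⁻¹
Pressure gradient: |∂P/∂n| = 1000 Pa / 458000 m = 2.18×10⁻³ Pa/m
Geostrophic speed: V_g = |∂P/∂n|/(fρ) = 2.18×10⁻³/(9.57×10⁻⁵ × 1.22) = 18.7 m/s
Around a low, centrifugal force acts outward with Coriolis, so pressure-gradient force balances both:
(1/ρ)|∂P/∂n| = fV + V²/R  →  V² + fR·V − fR·V_g = 0
With fR = 9.57×10⁻⁵ × 1006×10³ m = 96.2 m/s:
V = [−fR + √((fR)² + 4 fR V_g)]/2 = [−96.2 + √(96.2² + 4×96.2×18.7)]/2 = 16 m/s
Subgeostrophic (V < V_g = 18.7 m/s), as expected around a low.

16.0 m/s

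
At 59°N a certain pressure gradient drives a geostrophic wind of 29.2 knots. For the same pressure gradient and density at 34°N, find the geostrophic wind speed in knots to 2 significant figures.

With the same pressure gradient and density, V_g ∝ 1/f ∝ 1/sin φ.
V₂ = V₁ · sin φ₁ / sin φ₂ = 29.2 × sin 59° / sin 34°
V₂ = 29.2 × 0.8572/0.5592 = 45 knots

45 knots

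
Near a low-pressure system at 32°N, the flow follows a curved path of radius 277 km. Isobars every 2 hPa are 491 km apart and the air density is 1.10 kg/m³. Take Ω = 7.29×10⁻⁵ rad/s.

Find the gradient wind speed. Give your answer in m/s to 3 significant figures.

Coriolis parameter at 32°N:
f = 2Ω sin φ = 2 × 7.29×10⁻⁵ × sin 32° = 7.73×10⁻⁵ s⁻¹
Pressure gradient: |∂P/∂n| = 200 Pa / 491000 m = 4.07×10⁻⁴ Pa/m
Geostrophic speed: V_g = |∂P/∂n|/(fρ) = 4.07×10⁻⁴/(7.73×10⁻⁵ × 1.10) = 4.79 m/s
Around a low, centrifugal force acts outward with Coriolis, so pressure-gradient force balances both:
(1/ρ)|∂P/∂n| = fV + V²/R  →  V² + fR·V − fR·V_g = 0
With fR = 7.73×10⁻⁵ × 277×10³ m = 21.4 m/s:
V = [−fR + √((fR)² + 4 fR V_g)]/2 = [−21.4 + √(21.4² + 4×21.4×4.79)]/2 = 4.03 m/s
Subgeostrophic (V < V_g = 4.79 m/s), as expected around a low.

4.03 m/s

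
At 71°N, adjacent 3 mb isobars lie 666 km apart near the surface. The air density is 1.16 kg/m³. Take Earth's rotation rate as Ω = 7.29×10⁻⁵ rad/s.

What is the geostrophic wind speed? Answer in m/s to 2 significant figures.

2.8 m/s

Coriolis parameter at 71°N:
f = 2Ω sin φ = 2 × 7.29×10⁻⁵ × sin 71° = 1.38×10⁻⁴ s⁻¹
Pressure gradient: |∂P/∂n| = 300 Pa / 666000 m = 4.50×10⁻⁴ Pa/m
Geostrophic balance (pressure-gradient force = Coriolis force):
V_g = (1/(fρ)) |∂P/∂n| = 4.50×10⁻⁴ / (1.38×10⁻⁴ × 1.16) = 2.82 m/s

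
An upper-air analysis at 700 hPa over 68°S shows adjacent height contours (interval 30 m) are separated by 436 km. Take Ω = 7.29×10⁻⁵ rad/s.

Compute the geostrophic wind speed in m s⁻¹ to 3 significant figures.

Coriolis parameter at 68°S:
f = 2Ω sin φ = 2 × 7.29×10⁻⁵ × sin 68° = 1.35×10⁻⁴ s⁻¹
Height gradient: |∂Z/∂n| = 30 m / 436000 m = 6.88×10⁻⁵
On a pressure surface, geostrophic balance gives V_g = (g/f)|∂Z/∂n|:
V_g = 9.81 × 6.88×10⁻⁵ / 1.35×10⁻⁴ = 4.99 m/s

4.99 m s⁻¹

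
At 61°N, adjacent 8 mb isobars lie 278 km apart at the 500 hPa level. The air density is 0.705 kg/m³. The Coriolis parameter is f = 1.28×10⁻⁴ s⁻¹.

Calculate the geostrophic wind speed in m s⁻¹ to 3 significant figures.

Pressure gradient: |∂P/∂n| = 800 Pa / 278000 m = 2.88×10⁻³ Pa/m
Geostrophic balance (pressure-gradient force = Coriolis force):
V_g = (1/(fρ)) |∂P/∂n| = 2.88×10⁻³ / (1.28×10⁻⁴ × 0.705) = 31.9 m/s

31.9 m s⁻¹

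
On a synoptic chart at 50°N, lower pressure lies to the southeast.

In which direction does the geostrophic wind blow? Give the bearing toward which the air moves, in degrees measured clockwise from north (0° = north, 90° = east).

The pressure-gradient force points toward the southeast (bearing 135°).
Geostrophic balance: in the Northern Hemisphere the Coriolis force deflects motion to the right, so the geostrophic wind blows 90° to the right of the pressure-gradient force (low pressure on the left).
Rotating 135° by 90° clockwise gives 225° — the wind blows toward the southwest.

225°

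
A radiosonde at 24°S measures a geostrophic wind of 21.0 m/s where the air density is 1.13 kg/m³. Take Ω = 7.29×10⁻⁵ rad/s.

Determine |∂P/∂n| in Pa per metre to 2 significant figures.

Coriolis parameter at 24°S:
f = 2Ω sin φ = 2 × 7.29×10⁻⁵ × sin 24° = 5.93×10⁻⁵ s⁻¹
Geostrophic balance rearranged: |∂P/∂n| = f ρ V_g
|∂P/∂n| = 5.93×10⁻⁵ × 1.13 × 21.0 = 1.41×10⁻³ Pa/m

1.4×10⁻³ Pa/m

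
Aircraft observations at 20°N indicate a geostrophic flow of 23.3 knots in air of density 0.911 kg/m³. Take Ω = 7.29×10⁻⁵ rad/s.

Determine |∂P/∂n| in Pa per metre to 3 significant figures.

5.45×10⁻⁴ Pa/m

Coriolis parameter at 20°N:
f = 2Ω sin φ = 2 × 7.29×10⁻⁵ × sin 20° = 4.99×10⁻⁵ s⁻¹
Wind speed in SI: 23.3 knots = 12.0 m/s
Geostrophic balance rearranged: |∂P/∂n| = f ρ V_g
|∂P/∂n| = 4.99×10⁻⁵ × 0.911 × 12.0 = 5.45×10⁻⁴ Pa/m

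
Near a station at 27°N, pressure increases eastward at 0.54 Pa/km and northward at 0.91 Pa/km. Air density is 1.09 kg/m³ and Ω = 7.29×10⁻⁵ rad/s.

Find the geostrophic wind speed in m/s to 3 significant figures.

14.7 m/s

Coriolis parameter at 27°N:
f = 2Ω sin φ = 2 × 7.29×10⁻⁵ × sin 27° = 6.62×10⁻⁵ s⁻¹
Component geostrophic relations (x east, y north):
u_g = −(1/(fρ)) ∂P/∂y,  v_g = (1/(fρ)) ∂P/∂x
u_g = −(0.91×10⁻³)/(6.62×10⁻⁵ × 1.09) = −12.6 m/s;  v_g = (0.54×10⁻³)/(6.62×10⁻⁵ × 1.09) = 7.48 m/s
|V_g| = √(u_g² + v_g²) = 14.7 m/s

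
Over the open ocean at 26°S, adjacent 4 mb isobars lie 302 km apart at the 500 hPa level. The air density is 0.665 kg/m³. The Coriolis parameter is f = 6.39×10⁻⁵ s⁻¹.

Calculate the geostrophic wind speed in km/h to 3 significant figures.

Pressure gradient: |∂P/∂n| = 400 Pa / 302000 m = 1.32×10⁻³ Pa/m
Geostrophic balance (pressure-gradient force = Coriolis force):
V_g = (1/(fρ)) |∂P/∂n| = 1.32×10⁻³ / (6.39×10⁻⁵ × 0.665) = 31.2 m/s
Converting: 31.2 m/s × 3.6 = 112 km/h

112 km/h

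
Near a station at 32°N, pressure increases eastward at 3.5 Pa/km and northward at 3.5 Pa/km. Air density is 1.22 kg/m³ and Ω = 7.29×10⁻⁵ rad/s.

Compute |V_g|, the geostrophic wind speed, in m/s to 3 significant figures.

Coriolis parameter at 32°N:
f = 2Ω sin φ = 2 × 7.29×10⁻⁵ × sin 32° = 7.73×10⁻⁵ s⁻¹
Component geostrophic relations (x east, y north):
u_g = −(1/(fρ)) ∂P/∂y,  v_g = (1/(fρ)) ∂P/∂x
u_g = −(3.5×10⁻³)/(7.73×10⁻⁵ × 1.22) = −37.1 m/s;  v_g = (3.5×10⁻³)/(7.73×10⁻⁵ × 1.22) = 37.1 m/s
|V_g| = √(u_g² + v_g²) = 52.5 m/s

52.5 m/s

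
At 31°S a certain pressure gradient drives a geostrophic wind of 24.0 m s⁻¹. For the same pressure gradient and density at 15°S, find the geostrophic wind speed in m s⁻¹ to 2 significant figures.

With the same pressure gradient and density, V_g ∝ 1/f ∝ 1/sin φ.
V₂ = V₁ · sin φ₁ / sin φ₂ = 24.0 × sin 31° / sin 15°
V₂ = 24.0 × 0.5150/0.2588 = 48 m s⁻¹

48 m s⁻¹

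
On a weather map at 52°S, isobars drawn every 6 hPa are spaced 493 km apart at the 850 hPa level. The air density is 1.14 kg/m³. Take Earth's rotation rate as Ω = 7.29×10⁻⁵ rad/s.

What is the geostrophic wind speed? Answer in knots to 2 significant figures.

Coriolis parameter at 52°S:
f = 2Ω sin φ = 2 × 7.29×10⁻⁵ × sin 52° = 1.15×10⁻⁴ s⁻¹
Pressure gradient: |∂P/∂n| = 600 Pa / 493000 m = 1.22×10⁻³ Pa/m
Geostrophic balance (pressure-gradient force = Coriolis force):
V_g = (1/(fρ)) |∂P/∂n| = 1.22×10⁻³ / (1.15×10⁻⁴ × 1.14) = 9.29 m/s
Converting: 9.29 m/s × 1.944 = 18 knots

18 knots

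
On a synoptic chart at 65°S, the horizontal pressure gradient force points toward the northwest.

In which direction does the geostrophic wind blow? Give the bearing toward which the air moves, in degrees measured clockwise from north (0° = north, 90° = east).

225°

The pressure-gradient force points toward the northwest (bearing 315°).
Geostrophic balance: in the Southern Hemisphere the Coriolis force deflects motion to the left, so the geostrophic wind blows 90° to the left of the pressure-gradient force (low pressure on the right).
Rotating 315° by 90° counterclockwise gives 225° — the wind blows toward the southwest.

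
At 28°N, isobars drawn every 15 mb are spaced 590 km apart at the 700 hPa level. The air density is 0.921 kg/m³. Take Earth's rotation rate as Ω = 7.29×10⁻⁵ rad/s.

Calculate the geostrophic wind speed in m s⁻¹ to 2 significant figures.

Coriolis parameter at 28°N:
f = 2Ω sin φ = 2 × 7.29×10⁻⁵ × sin 28° = 6.84×10⁻⁵ s⁻¹
Pressure gradient: |∂P/∂n| = 1500 Pa / 590000 m = 2.54×10⁻³ Pa/m
Geostrophic balance (pressure-gradient force = Coriolis force):
V_g = (1/(fρ)) |∂P/∂n| = 2.54×10⁻³ / (6.84×10⁻⁵ × 0.921) = 40.3 m/s

40 m s⁻¹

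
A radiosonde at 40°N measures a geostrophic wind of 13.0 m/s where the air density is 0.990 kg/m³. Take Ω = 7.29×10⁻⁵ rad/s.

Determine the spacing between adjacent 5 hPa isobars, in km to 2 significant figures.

Coriolis parameter at 40°N:
f = 2Ω sin φ = 2 × 7.29×10⁻⁵ × sin 40° = 9.37×10⁻⁵ s⁻¹
Geostrophic balance rearranged: |∂P/∂n| = f ρ V_g
|∂P/∂n| = 9.37×10⁻⁵ × 0.990 × 13.0 = 1.21×10⁻³ Pa/m
Isobar spacing: Δn = ΔP/|∂P/∂n| = 500 Pa / 1.21×10⁻³ Pa/m = 414540 m ≈ 410 km

410 km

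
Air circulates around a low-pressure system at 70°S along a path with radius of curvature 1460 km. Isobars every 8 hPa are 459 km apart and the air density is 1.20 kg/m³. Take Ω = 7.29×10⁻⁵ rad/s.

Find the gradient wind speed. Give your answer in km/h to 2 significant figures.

36 km/h

Coriolis parameter at 70°S:
f = 2Ω sin φ = 2 × 7.29×10⁻⁵ × sin 70° = 1.37×10⁻⁴ s⁻¹
Pressure gradient: |∂P/∂n| = 800 Pa / 459000 m = 1.74×10⁻³ Pa/m
Geostrophic speed: V_g = |∂P/∂n|/(fρ) = 1.74×10⁻³/(1.37×10⁻⁴ × 1.20) = 10.6 m/s
Around a low, centrifugal force acts outward with Coriolis, so pressure-gradient force balances both:
(1/ρ)|∂P/∂n| = fV + V²/R  →  V² + fR·V − fR·V_g = 0
With fR = 1.37×10⁻⁴ × 1460×10³ m = 200 m/s:
V = [−fR + √((fR)² + 4 fR V_g)]/2 = [−200 + √(200² + 4×200×10.6)]/2 = 10.1 m/s
Subgeostrophic (V < V_g = 10.6 m/s), as expected around a low.
Converting: 10.1 m/s × 3.6 = 36 km/h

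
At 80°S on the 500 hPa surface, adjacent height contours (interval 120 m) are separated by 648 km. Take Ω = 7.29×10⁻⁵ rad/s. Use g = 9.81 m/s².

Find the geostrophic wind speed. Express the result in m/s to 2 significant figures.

Coriolis parameter at 80°S:
f = 2Ω sin φ = 2 × 7.29×10⁻⁵ × sin 80° = 1.44×10⁻⁴ s⁻¹
Height gradient: |∂Z/∂n| = 120 m / 648000 m = 1.85×10⁻⁴
On a pressure surface, geostrophic balance gives V_g = (g/f)|∂Z/∂n|:
V_g = 9.81 × 1.85×10⁻⁴ / 1.44×10⁻⁴ = 12.7 m/s

13 m/s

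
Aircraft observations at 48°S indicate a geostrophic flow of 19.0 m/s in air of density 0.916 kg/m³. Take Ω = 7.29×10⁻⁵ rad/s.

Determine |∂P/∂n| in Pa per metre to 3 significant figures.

1.89×10⁻³ Pa/m

Coriolis parameter at 48°S:
f = 2Ω sin φ = 2 × 7.29×10⁻⁵ × sin 48° = 1.08×10⁻⁴ s⁻¹
Geostrophic balance rearranged: |∂P/∂n| = f ρ V_g
|∂P/∂n| = 1.08×10⁻⁴ × 0.916 × 19.0 = 1.89×10⁻³ Pa/m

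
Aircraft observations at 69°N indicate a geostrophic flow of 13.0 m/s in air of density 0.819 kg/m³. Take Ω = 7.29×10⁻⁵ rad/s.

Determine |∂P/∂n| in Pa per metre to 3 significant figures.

Coriolis parameter at 69°N:
f = 2Ω sin φ = 2 × 7.29×10⁻⁵ × sin 69° = 1.36×10⁻⁴ s⁻¹
Geostrophic balance rearranged: |∂P/∂n| = f ρ V_g
|∂P/∂n| = 1.36×10⁻⁴ × 0.819 × 13.0 = 1.45×10⁻³ Pa/m

1.45×10⁻³ Pa/m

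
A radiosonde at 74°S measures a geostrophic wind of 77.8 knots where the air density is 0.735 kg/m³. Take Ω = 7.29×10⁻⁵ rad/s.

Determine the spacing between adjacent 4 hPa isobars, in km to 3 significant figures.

97.0 km

Coriolis parameter at 74°S:
f = 2Ω sin φ = 2 × 7.29×10⁻⁵ × sin 74° = 1.40×10⁻⁴ s⁻¹
Wind speed in SI: 77.8 knots = 40.0 m/s
Geostrophic balance rearranged: |∂P/∂n| = f ρ V_g
|∂P/∂n| = 1.40×10⁻⁴ × 0.735 × 40.0 = 4.12×10⁻³ Pa/m
Isobar spacing: Δn = ΔP/|∂P/∂n| = 400 Pa / 4.12×10⁻³ Pa/m = 97019 m ≈ 97.0 km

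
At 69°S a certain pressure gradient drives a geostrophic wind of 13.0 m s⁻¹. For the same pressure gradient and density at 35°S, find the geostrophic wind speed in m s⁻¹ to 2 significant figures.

21 m s⁻¹

With the same pressure gradient and density, V_g ∝ 1/f ∝ 1/sin φ.
V₂ = V₁ · sin φ₁ / sin φ₂ = 13.0 × sin 69° / sin 35°
V₂ = 13.0 × 0.9336/0.5736 = 21 m s⁻¹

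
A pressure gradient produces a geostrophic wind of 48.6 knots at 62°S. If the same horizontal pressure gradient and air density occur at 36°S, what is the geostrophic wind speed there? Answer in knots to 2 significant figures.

73 knots

With the same pressure gradient and density, V_g ∝ 1/f ∝ 1/sin φ.
V₂ = V₁ · sin φ₁ / sin φ₂ = 48.6 × sin 62° / sin 36°
V₂ = 48.6 × 0.8829/0.5878 = 73 knots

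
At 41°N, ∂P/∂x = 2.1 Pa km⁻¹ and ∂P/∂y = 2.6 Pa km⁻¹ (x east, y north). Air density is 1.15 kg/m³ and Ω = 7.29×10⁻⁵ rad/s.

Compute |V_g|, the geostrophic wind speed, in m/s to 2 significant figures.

Coriolis parameter at 41°N:
f = 2Ω sin φ = 2 × 7.29×10⁻⁵ × sin 41° = 9.57×10⁻⁵ s⁻¹
Component geostrophic relations (x east, y north):
u_g = −(1/(fρ)) ∂P/∂y,  v_g = (1/(fρ)) ∂P/∂x
u_g = −(2.6×10⁻³)/(9.57×10⁻⁵ × 1.15) = −23.6 m/s;  v_g = (2.1×10⁻³)/(9.57×10⁻⁵ × 1.15) = 19.1 m/s
|V_g| = √(u_g² + v_g²) = 30.4 m/s

30 m/s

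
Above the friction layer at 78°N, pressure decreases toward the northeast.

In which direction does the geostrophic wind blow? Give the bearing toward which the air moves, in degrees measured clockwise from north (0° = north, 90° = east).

The pressure-gradient force points toward the northeast (bearing 045°).
Geostrophic balance: in the Northern Hemisphere the Coriolis force deflects motion to the right, so the geostrophic wind blows 90° to the right of the pressure-gradient force (low pressure on the left).
Rotating 045° by 90° clockwise gives 135° — the wind blows toward the southeast.

135°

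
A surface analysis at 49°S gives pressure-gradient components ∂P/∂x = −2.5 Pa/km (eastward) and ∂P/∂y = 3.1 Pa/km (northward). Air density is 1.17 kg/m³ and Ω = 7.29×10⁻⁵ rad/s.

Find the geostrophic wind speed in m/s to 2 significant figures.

31 m/s

Coriolis parameter at 49°S:
f = 2Ω sin φ = 2 × 7.29×10⁻⁵ × sin 49° = 1.10×10⁻⁴ s⁻¹
In the Southern Hemisphere f is negative: f = −1.10×10⁻⁴ s⁻¹.
Component geostrophic relations (x east, y north):
u_g = −(1/(fρ)) ∂P/∂y,  v_g = (1/(fρ)) ∂P/∂x
u_g = −(3.1×10⁻³)/(−1.10×10⁻⁴ × 1.17) = 24.1 m/s;  v_g = (−2.5×10⁻³)/(−1.10×10⁻⁴ × 1.17) = 19.4 m/s
|V_g| = √(u_g² + v_g²) = 30.9 m/s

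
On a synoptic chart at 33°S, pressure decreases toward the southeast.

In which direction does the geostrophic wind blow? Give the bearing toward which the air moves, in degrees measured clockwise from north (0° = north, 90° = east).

The pressure-gradient force points toward the southeast (bearing 135°).
Geostrophic balance: in the Southern Hemisphere the Coriolis force deflects motion to the left, so the geostrophic wind blows 90° to the left of the pressure-gradient force (low pressure on the right).
Rotating 135° by 90° counterclockwise gives 045° — the wind blows toward the northeast.

045°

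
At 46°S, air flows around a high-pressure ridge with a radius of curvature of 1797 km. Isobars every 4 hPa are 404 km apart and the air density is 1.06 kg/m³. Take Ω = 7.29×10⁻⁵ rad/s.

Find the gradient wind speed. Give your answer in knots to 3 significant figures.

18.2 knots

Coriolis parameter at 46°S:
f = 2Ω sin φ = 2 × 7.29×10⁻⁵ × sin 46° = 1.05×10⁻⁴ s⁻¹
Pressure gradient: |∂P/∂n| = 400 Pa / 404000 m = 9.90×10⁻⁴ Pa/m
Geostrophic speed: V_g = |∂P/∂n|/(fρ) = 9.90×10⁻⁴/(1.05×10⁻⁴ × 1.06) = 8.91 m/s
Around a high, pressure-gradient force acts outward with centrifugal, so Coriolis balances both:
fV = (1/ρ)|∂P/∂n| + V²/R  →  V² − fR·V + fR·V_g = 0
With fR = 1.05×10⁻⁴ × 1797×10³ m = 188 m/s:
V = [fR − √((fR)² − 4 fR V_g)]/2 = [188 − √(188² − 4×188×8.91)]/2 = 9.37 m/s
Supergeostrophic (V > V_g = 8.91 m/s), as expected around a high.
Converting: 9.37 m/s × 1.944 = 18.2 knots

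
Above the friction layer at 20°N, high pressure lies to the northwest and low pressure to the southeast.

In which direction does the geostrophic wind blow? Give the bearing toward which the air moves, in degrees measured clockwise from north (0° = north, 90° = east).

The pressure-gradient force points toward the southeast (bearing 135°).
Geostrophic balance: in the Northern Hemisphere the Coriolis force deflects motion to the right, so the geostrophic wind blows 90° to the right of the pressure-gradient force (low pressure on the left).
Rotating 135° by 90° clockwise gives 225° — the wind blows toward the southwest.

225°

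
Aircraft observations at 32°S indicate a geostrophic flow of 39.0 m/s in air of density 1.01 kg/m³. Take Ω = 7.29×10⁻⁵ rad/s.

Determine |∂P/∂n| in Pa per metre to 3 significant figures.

3.04×10⁻³ Pa/m

Coriolis parameter at 32°S:
f = 2Ω sin φ = 2 × 7.29×10⁻⁵ × sin 32° = 7.73×10⁻⁵ s⁻¹
Geostrophic balance rearranged: |∂P/∂n| = f ρ V_g
|∂P/∂n| = 7.73×10⁻⁵ × 1.01 × 39.0 = 3.04×10⁻³ Pa/m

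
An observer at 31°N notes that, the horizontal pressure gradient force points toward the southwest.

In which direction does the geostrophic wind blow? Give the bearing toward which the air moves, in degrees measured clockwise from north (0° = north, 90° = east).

315°

The pressure-gradient force points toward the southwest (bearing 225°).
Geostrophic balance: in the Northern Hemisphere the Coriolis force deflects motion to the right, so the geostrophic wind blows 90° to the right of the pressure-gradient force (low pressure on the left).
Rotating 225° by 90° clockwise gives 315° — the wind blows toward the northwest.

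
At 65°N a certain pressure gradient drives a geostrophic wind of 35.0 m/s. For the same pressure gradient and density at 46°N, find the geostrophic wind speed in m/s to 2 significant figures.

With the same pressure gradient and density, V_g ∝ 1/f ∝ 1/sin φ.
V₂ = V₁ · sin φ₁ / sin φ₂ = 35.0 × sin 65° / sin 46°
V₂ = 35.0 × 0.9063/0.7193 = 44 m/s

44 m/s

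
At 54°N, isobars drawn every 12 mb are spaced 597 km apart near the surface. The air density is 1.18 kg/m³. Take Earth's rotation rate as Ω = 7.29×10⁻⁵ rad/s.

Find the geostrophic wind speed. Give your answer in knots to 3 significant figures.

Coriolis parameter at 54°N:
f = 2Ω sin φ = 2 × 7.29×10⁻⁵ × sin 54° = 1.18×10⁻⁴ s⁻¹
Pressure gradient: |∂P/∂n| = 1200 Pa / 597000 m = 2.01×10⁻³ Pa/m
Geostrophic balance (pressure-gradient force = Coriolis force):
V_g = (1/(fρ)) |∂P/∂n| = 2.01×10⁻³ / (1.18×10⁻⁴ × 1.18) = 14.4 m/s
Converting: 14.4 m/s × 1.944 = 28.1 knots

28.1 knots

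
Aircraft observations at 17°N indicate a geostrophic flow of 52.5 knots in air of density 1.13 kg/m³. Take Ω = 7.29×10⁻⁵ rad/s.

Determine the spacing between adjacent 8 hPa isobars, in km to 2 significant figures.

Coriolis parameter at 17°N:
f = 2Ω sin φ = 2 × 7.29×10⁻⁵ × sin 17° = 4.26×10⁻⁵ s⁻¹
Wind speed in SI: 52.5 knots = 27.0 m/s
Geostrophic balance rearranged: |∂P/∂n| = f ρ V_g
|∂P/∂n| = 4.26×10⁻⁵ × 1.13 × 27.0 = 1.30×10⁻³ Pa/m
Isobar spacing: Δn = ΔP/|∂P/∂n| = 800 Pa / 1.30×10⁻³ Pa/m = 614924 m ≈ 610 km

610 km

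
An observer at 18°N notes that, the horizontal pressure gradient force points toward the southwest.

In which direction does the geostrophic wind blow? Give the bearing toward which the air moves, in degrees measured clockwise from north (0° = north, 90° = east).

315°

The pressure-gradient force points toward the southwest (bearing 225°).
Geostrophic balance: in the Northern Hemisphere the Coriolis force deflects motion to the right, so the geostrophic wind blows 90° to the right of the pressure-gradient force (low pressure on the left).
Rotating 225° by 90° clockwise gives 315° — the wind blows toward the northwest.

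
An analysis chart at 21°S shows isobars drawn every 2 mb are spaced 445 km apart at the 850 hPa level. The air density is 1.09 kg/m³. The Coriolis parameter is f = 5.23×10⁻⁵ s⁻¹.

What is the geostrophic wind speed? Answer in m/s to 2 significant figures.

Pressure gradient: |∂P/∂n| = 200 Pa / 445000 m = 4.49×10⁻⁴ Pa/m
Geostrophic balance (pressure-gradient force = Coriolis force):
V_g = (1/(fρ)) |∂P/∂n| = 4.49×10⁻⁴ / (5.23×10⁻⁵ × 1.09) = 7.88 m/s

7.9 m/s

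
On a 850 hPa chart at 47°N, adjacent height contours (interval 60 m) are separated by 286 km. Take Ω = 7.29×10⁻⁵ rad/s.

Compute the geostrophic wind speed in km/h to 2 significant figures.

Coriolis parameter at 47°N:
f = 2Ω sin φ = 2 × 7.29×10⁻⁵ × sin 47° = 1.07×10⁻⁴ s⁻¹
Height gradient: |∂Z/∂n| = 60 m / 286000 m = 2.10×10⁻⁴
On a pressure surface, geostrophic balance gives V_g = (g/f)|∂Z/∂n|:
V_g = 9.81 × 2.10×10⁻⁴ / 1.07×10⁻⁴ = 19.3 m/s
Converting: 19.3 m/s × 3.6 = 69 km/h

69 km/h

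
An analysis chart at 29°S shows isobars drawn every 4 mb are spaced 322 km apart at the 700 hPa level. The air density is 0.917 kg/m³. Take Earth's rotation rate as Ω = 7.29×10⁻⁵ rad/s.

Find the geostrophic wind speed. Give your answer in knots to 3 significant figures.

37.3 knots

Coriolis parameter at 29°S:
f = 2Ω sin φ = 2 × 7.29×10⁻⁵ × sin 29° = 7.07×10⁻⁵ s⁻¹
Pressure gradient: |∂P/∂n| = 400 Pa / 322000 m = 1.24×10⁻³ Pa/m
Geostrophic balance (pressure-gradient force = Coriolis force):
V_g = (1/(fρ)) |∂P/∂n| = 1.24×10⁻³ / (7.07×10⁻⁵ × 0.917) = 19.2 m/s
Converting: 19.2 m/s × 1.944 = 37.3 knots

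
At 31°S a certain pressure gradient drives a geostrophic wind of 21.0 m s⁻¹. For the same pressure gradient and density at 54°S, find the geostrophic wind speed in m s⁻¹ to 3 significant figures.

13.4 m s⁻¹

With the same pressure gradient and density, V_g ∝ 1/f ∝ 1/sin φ.
V₂ = V₁ · sin φ₁ / sin φ₂ = 21.0 × sin 31° / sin 54°
V₂ = 21.0 × 0.5150/0.8090 = 13.4 m s⁻¹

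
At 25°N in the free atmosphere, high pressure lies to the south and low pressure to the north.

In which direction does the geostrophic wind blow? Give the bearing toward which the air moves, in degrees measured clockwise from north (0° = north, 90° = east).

090°

The pressure-gradient force points toward the north (bearing 000°).
Geostrophic balance: in the Northern Hemisphere the Coriolis force deflects motion to the right, so the geostrophic wind blows 90° to the right of the pressure-gradient force (low pressure on the left).
Rotating 000° by 90° clockwise gives 090° — the wind blows toward the east.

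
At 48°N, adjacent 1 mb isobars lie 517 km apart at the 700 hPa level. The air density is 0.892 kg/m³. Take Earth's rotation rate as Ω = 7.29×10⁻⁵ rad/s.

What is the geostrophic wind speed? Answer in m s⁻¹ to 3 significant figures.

Coriolis parameter at 48°N:
f = 2Ω sin φ = 2 × 7.29×10⁻⁵ × sin 48° = 1.08×10⁻⁴ s⁻¹
Pressure gradient: |∂P/∂n| = 100 Pa / 517000 m = 1.93×10⁻⁴ Pa/m
Geostrophic balance (pressure-gradient force = Coriolis force):
V_g = (1/(fρ)) |∂P/∂n| = 1.93×10⁻⁴ / (1.08×10⁻⁴ × 0.892) = 2.00 m/s

2.00 m s⁻¹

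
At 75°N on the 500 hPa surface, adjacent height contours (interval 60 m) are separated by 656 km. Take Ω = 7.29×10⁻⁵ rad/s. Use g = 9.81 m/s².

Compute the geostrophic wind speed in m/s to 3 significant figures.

6.37 m/s

Coriolis parameter at 75°N:
f = 2Ω sin φ = 2 × 7.29×10⁻⁵ × sin 75° = 1.41×10⁻⁴ s⁻¹
Height gradient: |∂Z/∂n| = 60 m / 656000 m = 9.15×10⁻⁵
On a pressure surface, geostrophic balance gives V_g = (g/f)|∂Z/∂n|:
V_g = 9.81 × 9.15×10⁻⁵ / 1.41×10⁻⁴ = 6.37 m/s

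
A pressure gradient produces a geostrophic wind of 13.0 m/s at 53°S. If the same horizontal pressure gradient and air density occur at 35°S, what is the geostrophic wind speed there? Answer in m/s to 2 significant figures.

18 m/s

With the same pressure gradient and density, V_g ∝ 1/f ∝ 1/sin φ.
V₂ = V₁ · sin φ₁ / sin φ₂ = 13.0 × sin 53° / sin 35°
V₂ = 13.0 × 0.7986/0.5736 = 18 m/s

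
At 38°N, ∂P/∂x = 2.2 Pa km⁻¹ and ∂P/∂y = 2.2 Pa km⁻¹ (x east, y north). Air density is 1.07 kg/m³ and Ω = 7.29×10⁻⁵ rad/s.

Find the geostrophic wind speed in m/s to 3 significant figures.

32.4 m/s

Coriolis parameter at 38°N:
f = 2Ω sin φ = 2 × 7.29×10⁻⁵ × sin 38° = 8.98×10⁻⁵ s⁻¹
Component geostrophic relations (x east, y north):
u_g = −(1/(fρ)) ∂P/∂y,  v_g = (1/(fρ)) ∂P/∂x
u_g = −(2.2×10⁻³)/(8.98×10⁻⁵ × 1.07) = −22.9 m/s;  v_g = (2.2×10⁻³)/(8.98×10⁻⁵ × 1.07) = 22.9 m/s
|V_g| = √(u_g² + v_g²) = 32.4 m/s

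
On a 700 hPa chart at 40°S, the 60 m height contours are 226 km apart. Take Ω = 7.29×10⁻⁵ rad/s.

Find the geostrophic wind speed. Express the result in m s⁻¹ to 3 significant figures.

Coriolis parameter at 40°S:
f = 2Ω sin φ = 2 × 7.29×10⁻⁵ × sin 40° = 9.37×10⁻⁵ s⁻¹
Height gradient: |∂Z/∂n| = 60 m / 226000 m = 2.65×10⁻⁴
On a pressure surface, geostrophic balance gives V_g = (g/f)|∂Z/∂n|:
V_g = 9.81 × 2.65×10⁻⁴ / 9.37×10⁻⁵ = 27.8 m/s

27.8 m s⁻¹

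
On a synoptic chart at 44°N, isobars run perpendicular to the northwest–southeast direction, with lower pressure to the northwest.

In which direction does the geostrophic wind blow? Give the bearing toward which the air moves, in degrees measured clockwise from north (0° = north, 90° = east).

045°

The pressure-gradient force points toward the northwest (bearing 315°).
Geostrophic balance: in the Northern Hemisphere the Coriolis force deflects motion to the right, so the geostrophic wind blows 90° to the right of the pressure-gradient force (low pressure on the left).
Rotating 315° by 90° clockwise gives 045° — the wind blows toward the northeast.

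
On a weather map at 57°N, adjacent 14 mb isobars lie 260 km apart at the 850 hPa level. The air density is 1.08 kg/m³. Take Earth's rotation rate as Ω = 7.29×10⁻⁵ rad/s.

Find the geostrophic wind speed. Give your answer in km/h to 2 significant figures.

Coriolis parameter at 57°N:
f = 2Ω sin φ = 2 × 7.29×10⁻⁵ × sin 57° = 1.22×10⁻⁴ s⁻¹
Pressure gradient: |∂P/∂n| = 1400 Pa / 260000 m = 5.38×10⁻³ Pa/m
Geostrophic balance (pressure-gradient force = Coriolis force):
V_g = (1/(fρ)) |∂P/∂n| = 5.38×10⁻³ / (1.22×10⁻⁴ × 1.08) = 40.8 m/s
Converting: 40.8 m/s × 3.6 = 150 km/h

150 km/h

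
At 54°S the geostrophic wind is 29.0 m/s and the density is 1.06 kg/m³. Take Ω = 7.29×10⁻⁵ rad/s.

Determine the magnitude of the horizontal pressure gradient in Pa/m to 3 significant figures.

3.63×10⁻³ Pa/m

Coriolis parameter at 54°S:
f = 2Ω sin φ = 2 × 7.29×10⁻⁵ × sin 54° = 1.18×10⁻⁴ s⁻¹
Geostrophic balance rearranged: |∂P/∂n| = f ρ V_g
|∂P/∂n| = 1.18×10⁻⁴ × 1.06 × 29.0 = 3.63×10⁻³ Pa/m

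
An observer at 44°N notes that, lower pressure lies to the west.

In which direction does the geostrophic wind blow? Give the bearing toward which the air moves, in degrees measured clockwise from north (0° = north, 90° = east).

000°

The pressure-gradient force points toward the west (bearing 270°).
Geostrophic balance: in the Northern Hemisphere the Coriolis force deflects motion to the right, so the geostrophic wind blows 90° to the right of the pressure-gradient force (low pressure on the left).
Rotating 270° by 90° clockwise gives 000° — the wind blows toward the north.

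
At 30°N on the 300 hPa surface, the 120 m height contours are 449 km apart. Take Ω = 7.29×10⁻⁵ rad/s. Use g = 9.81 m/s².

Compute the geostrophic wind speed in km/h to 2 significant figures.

130 km/h

Coriolis parameter at 30°N:
f = 2Ω sin φ = 2 × 7.29×10⁻⁵ × sin 30° = 7.29×10⁻⁵ s⁻¹
Height gradient: |∂Z/∂n| = 120 m / 449000 m = 2.67×10⁻⁴
On a pressure surface, geostrophic balance gives V_g = (g/f)|∂Z/∂n|:
V_g = 9.81 × 2.67×10⁻⁴ / 7.29×10⁻⁵ = 36.0 m/s
Converting: 36.0 m/s × 3.6 = 130 km/h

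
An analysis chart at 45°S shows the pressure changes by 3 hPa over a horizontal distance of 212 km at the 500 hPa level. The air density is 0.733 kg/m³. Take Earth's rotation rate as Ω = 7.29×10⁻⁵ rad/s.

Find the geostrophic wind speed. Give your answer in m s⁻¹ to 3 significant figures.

18.7 m s⁻¹

Coriolis parameter at 45°S:
f = 2Ω sin φ = 2 × 7.29×10⁻⁵ × sin 45° = 1.03×10⁻⁴ s⁻¹
Pressure gradient: |∂P/∂n| = 300 Pa / 212000 m = 1.42×10⁻³ Pa/m
Geostrophic balance (pressure-gradient force = Coriolis force):
V_g = (1/(fρ)) |∂P/∂n| = 1.42×10⁻³ / (1.03×10⁻⁴ × 0.733) = 18.7 m/s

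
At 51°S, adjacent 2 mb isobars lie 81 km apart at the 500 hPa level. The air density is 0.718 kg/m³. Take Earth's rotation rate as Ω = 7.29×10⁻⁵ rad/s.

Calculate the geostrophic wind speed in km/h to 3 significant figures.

109 km/h

Coriolis parameter at 51°S:
f = 2Ω sin φ = 2 × 7.29×10⁻⁵ × sin 51° = 1.13×10⁻⁴ s⁻¹
Pressure gradient: |∂P/∂n| = 200 Pa / 81000 m = 2.47×10⁻³ Pa/m
Geostrophic balance (pressure-gradient force = Coriolis force):
V_g = (1/(fρ)) |∂P/∂n| = 2.47×10⁻³ / (1.13×10⁻⁴ × 0.718) = 30.4 m/s
Converting: 30.4 m/s × 3.6 = 109 km/h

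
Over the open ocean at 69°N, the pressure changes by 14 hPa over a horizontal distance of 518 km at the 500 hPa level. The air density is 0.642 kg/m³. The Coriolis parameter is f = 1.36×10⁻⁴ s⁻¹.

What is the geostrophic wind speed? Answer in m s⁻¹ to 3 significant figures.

Pressure gradient: |∂P/∂n| = 1400 Pa / 518000 m = 2.70×10⁻³ Pa/m
Geostrophic balance (pressure-gradient force = Coriolis force):
V_g = (1/(fρ)) |∂P/∂n| = 2.70×10⁻³ / (1.36×10⁻⁴ × 0.642) = 31.0 m/s

31.0 m s⁻¹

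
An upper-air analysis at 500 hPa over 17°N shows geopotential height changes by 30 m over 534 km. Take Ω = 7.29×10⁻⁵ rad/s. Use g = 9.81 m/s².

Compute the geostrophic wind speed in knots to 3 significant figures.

Coriolis parameter at 17°N:
f = 2Ω sin φ = 2 × 7.29×10⁻⁵ × sin 17° = 4.26×10⁻⁵ s⁻¹
Height gradient: |∂Z/∂n| = 30 m / 534000 m = 5.62×10⁻⁵
On a pressure surface, geostrophic balance gives V_g = (g/f)|∂Z/∂n|:
V_g = 9.81 × 5.62×10⁻⁵ / 4.26×10⁻⁵ = 12.9 m/s
Converting: 12.9 m/s × 1.944 = 25.1 knots

25.1 knots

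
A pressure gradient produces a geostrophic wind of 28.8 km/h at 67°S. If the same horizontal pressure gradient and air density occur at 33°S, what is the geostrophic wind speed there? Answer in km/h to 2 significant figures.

With the same pressure gradient and density, V_g ∝ 1/f ∝ 1/sin φ.
V₂ = V₁ · sin φ₁ / sin φ₂ = 28.8 × sin 67° / sin 33°
V₂ = 28.8 × 0.9205/0.5446 = 49 km/h

49 km/h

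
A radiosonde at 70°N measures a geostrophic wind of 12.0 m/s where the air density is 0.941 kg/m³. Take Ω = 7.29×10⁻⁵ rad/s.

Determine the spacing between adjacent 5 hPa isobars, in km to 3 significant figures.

Coriolis parameter at 70°N:
f = 2Ω sin φ = 2 × 7.29×10⁻⁵ × sin 70° = 1.37×10⁻⁴ s⁻¹
Geostrophic balance rearranged: |∂P/∂n| = f ρ V_g
|∂P/∂n| = 1.37×10⁻⁴ × 0.941 × 12.0 = 1.55×10⁻³ Pa/m
Isobar spacing: Δn = ΔP/|∂P/∂n| = 500 Pa / 1.55×10⁻³ Pa/m = 323188 m ≈ 323 km

323 km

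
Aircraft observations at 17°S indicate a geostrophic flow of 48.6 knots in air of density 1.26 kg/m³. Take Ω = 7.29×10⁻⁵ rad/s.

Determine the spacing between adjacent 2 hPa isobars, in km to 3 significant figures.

Coriolis parameter at 17°S:
f = 2Ω sin φ = 2 × 7.29×10⁻⁵ × sin 17° = 4.26×10⁻⁵ s⁻¹
Wind speed in SI: 48.6 knots = 25.0 m/s
Geostrophic balance rearranged: |∂P/∂n| = f ρ V_g
|∂P/∂n| = 4.26×10⁻⁵ × 1.26 × 25.0 = 1.34×10⁻³ Pa/m
Isobar spacing: Δn = ΔP/|∂P/∂n| = 200 Pa / 1.34×10⁻³ Pa/m = 148933 m ≈ 149 km

149 km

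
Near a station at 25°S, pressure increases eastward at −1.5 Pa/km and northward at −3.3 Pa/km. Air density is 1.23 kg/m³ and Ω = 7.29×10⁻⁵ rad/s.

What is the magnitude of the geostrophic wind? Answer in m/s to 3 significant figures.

Coriolis parameter at 25°S:
f = 2Ω sin φ = 2 × 7.29×10⁻⁵ × sin 25° = 6.16×10⁻⁵ s⁻¹
In the Southern Hemisphere f is negative: f = −6.16×10⁻⁵ s⁻¹.
Component geostrophic relations (x east, y north):
u_g = −(1/(fρ)) ∂P/∂y,  v_g = (1/(fρ)) ∂P/∂x
u_g = −(−3.3×10⁻³)/(−6.16×10⁻⁵ × 1.23) = −43.5 m/s;  v_g = (−1.5×10⁻³)/(−6.16×10⁻⁵ × 1.23) = 19.8 m/s
|V_g| = √(u_g² + v_g²) = 47.8 m/s

47.8 m/s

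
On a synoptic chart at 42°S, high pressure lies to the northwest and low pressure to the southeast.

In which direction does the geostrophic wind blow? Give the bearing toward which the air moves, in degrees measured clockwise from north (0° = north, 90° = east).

The pressure-gradient force points toward the southeast (bearing 135°).
Geostrophic balance: in the Southern Hemisphere the Coriolis force deflects motion to the left, so the geostrophic wind blows 90° to the left of the pressure-gradient force (low pressure on the right).
Rotating 135° by 90° counterclockwise gives 045° — the wind blows toward the northeast.

045°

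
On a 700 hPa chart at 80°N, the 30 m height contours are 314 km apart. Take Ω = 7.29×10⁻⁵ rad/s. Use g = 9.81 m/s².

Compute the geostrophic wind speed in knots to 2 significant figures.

Coriolis parameter at 80°N:
f = 2Ω sin φ = 2 × 7.29×10⁻⁵ × sin 80° = 1.44×10⁻⁴ s⁻¹
Height gradient: |∂Z/∂n| = 30 m / 314000 m = 9.55×10⁻⁵
On a pressure surface, geostrophic balance gives V_g = (g/f)|∂Z/∂n|:
V_g = 9.81 × 9.55×10⁻⁵ / 1.44×10⁻⁴ = 6.53 m/s
Converting: 6.53 m/s × 1.944 = 13 knots

13 knots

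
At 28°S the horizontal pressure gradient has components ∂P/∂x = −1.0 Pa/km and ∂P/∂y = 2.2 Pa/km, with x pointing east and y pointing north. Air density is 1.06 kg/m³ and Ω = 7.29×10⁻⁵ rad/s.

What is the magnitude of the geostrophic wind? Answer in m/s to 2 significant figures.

Coriolis parameter at 28°S:
f = 2Ω sin φ = 2 × 7.29×10⁻⁵ × sin 28° = 6.84×10⁻⁵ s⁻¹
In the Southern Hemisphere f is negative: f = −6.84×10⁻⁵ s⁻¹.
Component geostrophic relations (x east, y north):
u_g = −(1/(fρ)) ∂P/∂y,  v_g = (1/(fρ)) ∂P/∂x
u_g = −(2.2×10⁻³)/(−6.84×10⁻⁵ × 1.06) = 30.3 m/s;  v_g = (−1.0×10⁻³)/(−6.84×10⁻⁵ × 1.06) = 13.8 m/s
|V_g| = √(u_g² + v_g²) = 33.3 m/s

33 m/s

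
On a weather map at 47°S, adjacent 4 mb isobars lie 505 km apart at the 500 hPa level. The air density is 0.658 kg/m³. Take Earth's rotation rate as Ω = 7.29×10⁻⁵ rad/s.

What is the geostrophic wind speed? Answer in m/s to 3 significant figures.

11.3 m/s

Coriolis parameter at 47°S:
f = 2Ω sin φ = 2 × 7.29×10⁻⁵ × sin 47° = 1.07×10⁻⁴ s⁻¹
Pressure gradient: |∂P/∂n| = 400 Pa / 505000 m = 7.92×10⁻⁴ Pa/m
Geostrophic balance (pressure-gradient force = Coriolis force):
V_g = (1/(fρ)) |∂P/∂n| = 7.92×10⁻⁴ / (1.07×10⁻⁴ × 0.658) = 11.3 m/s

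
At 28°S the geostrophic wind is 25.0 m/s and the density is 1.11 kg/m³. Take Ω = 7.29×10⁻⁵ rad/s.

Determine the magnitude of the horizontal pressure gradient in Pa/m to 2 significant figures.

1.9×10⁻³ Pa/m

Coriolis parameter at 28°S:
f = 2Ω sin φ = 2 × 7.29×10⁻⁵ × sin 28° = 6.84×10⁻⁵ s⁻¹
Geostrophic balance rearranged: |∂P/∂n| = f ρ V_g
|∂P/∂n| = 6.84×10⁻⁵ × 1.11 × 25.0 = 1.90×10⁻³ Pa/m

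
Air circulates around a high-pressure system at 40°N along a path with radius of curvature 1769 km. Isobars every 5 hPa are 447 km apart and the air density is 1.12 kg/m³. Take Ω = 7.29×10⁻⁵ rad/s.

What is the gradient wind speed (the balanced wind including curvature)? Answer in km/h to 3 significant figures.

41.2 km/h

Coriolis parameter at 40°N:
f = 2Ω sin φ = 2 × 7.29×10⁻⁵ × sin 40° = 9.37×10⁻⁵ s⁻¹
Pressure gradient: |∂P/∂n| = 500 Pa / 447000 m = 1.12×10⁻³ Pa/m
Geostrophic speed: V_g = |∂P/∂n|/(fρ) = 1.12×10⁻³/(9.37×10⁻⁵ × 1.12) = 10.7 m/s
Around a high, pressure-gradient force acts outward with centrifugal, so Coriolis balances both:
fV = (1/ρ)|∂P/∂n| + V²/R  →  V² − fR·V + fR·V_g = 0
With fR = 9.37×10⁻⁵ × 1769×10³ m = 166 m/s:
V = [fR − √((fR)² − 4 fR V_g)]/2 = [166 − √(166² − 4×166×10.7)]/2 = 11.4 m/s
Supergeostrophic (V > V_g = 10.7 m/s), as expected around a high.
Converting: 11.4 m/s × 3.6 = 41.2 km/h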